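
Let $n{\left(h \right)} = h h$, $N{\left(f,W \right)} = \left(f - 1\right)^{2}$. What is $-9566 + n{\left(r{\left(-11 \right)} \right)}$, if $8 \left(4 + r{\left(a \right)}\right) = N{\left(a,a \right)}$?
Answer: $-9370$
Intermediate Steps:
$N{\left(f,W \right)} = \left(-1 + f\right)^{2}$
$r{\left(a \right)} = -4 + \frac{\left(-1 + a\right)^{2}}{8}$
$n{\left(h \right)} = h^{2}$
$-9566 + n{\left(r{\left(-11 \right)} \right)} = -9566 + \left(-4 + \frac{\left(-1 - 11\right)^{2}}{8}\right)^{2} = -9566 + \left(-4 + \frac{\left(-12\right)^{2}}{8}\right)^{2} = -9566 + \left(-4 + \frac{1}{8} \cdot 144\right)^{2} = -9566 + \left(-4 + 18\right)^{2} = -9566 + 14^{2} = -9566 + 196 = -9370$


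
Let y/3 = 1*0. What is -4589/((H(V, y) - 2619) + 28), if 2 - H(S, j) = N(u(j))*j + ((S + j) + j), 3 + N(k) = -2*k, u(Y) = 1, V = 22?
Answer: 4589/2611 ≈ 1.7576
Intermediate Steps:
y = 0 (y = 3*(1*0) = 3*0 = 0)
N(k) = -3 - 2*k
H(S, j) = 2 - S + 3*j (H(S, j) = 2 - ((-3 - 2*1)*j + ((S + j) + j)) = 2 - ((-3 - 2)*j + (S + 2*j)) = 2 - (-5*j + (S + 2*j)) = 2 - (S - 3*j) = 2 + (-S + 3*j) = 2 - S + 3*j)
-4589/((H(V, y) - 2619) + 28) = -4589/(((2 - 1*22 + 3*0) - 2619) + 28) = -4589/(((2 - 22 + 0) - 2619) + 28) = -4589/((-20 - 2619) + 28) = -4589/(-2639 + 28) = -4589/(-2611) = -4589*(-1/2611) = 4589/2611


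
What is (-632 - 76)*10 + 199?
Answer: -6881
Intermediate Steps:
(-632 - 76)*10 + 199 = -708*10 + 199 = -7080 + 199 = -6881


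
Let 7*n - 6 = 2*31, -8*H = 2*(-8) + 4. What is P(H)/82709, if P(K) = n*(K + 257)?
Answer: 1598/52633 ≈ 0.030361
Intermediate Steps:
H = 3/2 (H = -(2*(-8) + 4)/8 = -(-16 + 4)/8 = -⅛*(-12) = 3/2 ≈ 1.5000)
n = 68/7 (n = 6/7 + (2*31)/7 = 6/7 + (⅐)*62 = 6/7 + 62/7 = 68/7 ≈ 9.7143)
P(K) = 17476/7 + 68*K/7 (P(K) = 68*(K + 257)/7 = 68*(257 + K)/7 = 17476/7 + 68*K/7)
P(H)/82709 = (17476/7 + (68/7)*(3/2))/82709 = (17476/7 + 102/7)*(1/82709) = (17578/7)*(1/82709) = 1598/52633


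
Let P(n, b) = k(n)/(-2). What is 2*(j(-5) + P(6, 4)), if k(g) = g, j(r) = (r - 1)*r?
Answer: 54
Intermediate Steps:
j(r) = r*(-1 + r) (j(r) = (-1 + r)*r = r*(-1 + r))
P(n, b) = -n/2 (P(n, b) = n/(-2) = n*(-½) = -n/2)
2*(j(-5) + P(6, 4)) = 2*(-5*(-1 - 5) - ½*6) = 2*(-5*(-6) - 3) = 2*(30 - 3) = 2*27 = 54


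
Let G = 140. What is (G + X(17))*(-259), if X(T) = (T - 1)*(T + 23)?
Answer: -202020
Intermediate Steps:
X(T) = (-1 + T)*(23 + T)
(G + X(17))*(-259) = (140 + (-23 + 17**2 + 22*17))*(-259) = (140 + (-23 + 289 + 374))*(-259) = (140 + 640)*(-259) = 780*(-259) = -202020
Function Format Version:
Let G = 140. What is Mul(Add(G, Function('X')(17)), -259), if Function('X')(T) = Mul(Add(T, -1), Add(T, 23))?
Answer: -202020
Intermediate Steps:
Function('X')(T) = Mul(Add(-1, T), Add(23, T))
Mul(Add(G, Function('X')(17)), -259) = Mul(Add(140, Add(-23, Pow(17, 2), Mul(22, 17))), -259) = Mul(Add(140, Add(-23, 289, 374)), -259) = Mul(Add(140, 640), -259) = Mul(780, -259) = -202020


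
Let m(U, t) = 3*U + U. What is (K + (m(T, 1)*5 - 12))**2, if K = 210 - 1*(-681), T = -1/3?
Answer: 6848689/9 ≈ 7.6097e+5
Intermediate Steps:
T = -1/3 (T = -1*1/3 = -1/3 ≈ -0.33333)
m(U, t) = 4*U
K = 891 (K = 210 + 681 = 891)
(K + (m(T, 1)*5 - 12))**2 = (891 + ((4*(-1/3))*5 - 12))**2 = (891 + (-4/3*5 - 12))**2 = (891 + (-20/3 - 12))**2 = (891 - 56/3)**2 = (2617/3)**2 = 6848689/9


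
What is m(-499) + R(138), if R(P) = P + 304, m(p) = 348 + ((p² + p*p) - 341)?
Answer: 498451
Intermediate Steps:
m(p) = 7 + 2*p² (m(p) = 348 + ((p² + p²) - 341) = 348 + (2*p² - 341) = 348 + (-341 + 2*p²) = 7 + 2*p²)
R(P) = 304 + P
m(-499) + R(138) = (7 + 2*(-499)²) + (304 + 138) = (7 + 2*249001) + 442 = (7 + 498002) + 442 = 498009 + 442 = 498451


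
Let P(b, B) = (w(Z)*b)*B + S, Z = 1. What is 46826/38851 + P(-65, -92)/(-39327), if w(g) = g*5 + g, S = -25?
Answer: 448523497/1527893277 ≈ 0.29356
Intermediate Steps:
w(g) = 6*g (w(g) = 5*g + g = 6*g)
P(b, B) = -25 + 6*B*b (P(b, B) = ((6*1)*b)*B - 25 = (6*b)*B - 25 = 6*B*b - 25 = -25 + 6*B*b)
46826/38851 + P(-65, -92)/(-39327) = 46826/38851 + (-25 + 6*(-92)*(-65))/(-39327) = 46826*(1/38851) + (-25 + 35880)*(-1/39327) = 46826/38851 + 35855*(-1/39327) = 46826/38851 - 35855/39327 = 448523497/1527893277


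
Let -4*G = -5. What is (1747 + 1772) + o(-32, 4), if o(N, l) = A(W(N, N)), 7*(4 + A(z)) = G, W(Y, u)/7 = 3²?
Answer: 98425/28 ≈ 3515.2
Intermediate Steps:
G = 5/4 (G = -¼*(-5) = 5/4 ≈ 1.2500)
W(Y, u) = 63 (W(Y, u) = 7*3² = 7*9 = 63)
A(z) = -107/28 (A(z) = -4 + (⅐)*(5/4) = -4 + 5/28 = -107/28)
o(N, l) = -107/28
(1747 + 1772) + o(-32, 4) = (1747 + 1772) - 107/28 = 3519 - 107/28 = 98425/28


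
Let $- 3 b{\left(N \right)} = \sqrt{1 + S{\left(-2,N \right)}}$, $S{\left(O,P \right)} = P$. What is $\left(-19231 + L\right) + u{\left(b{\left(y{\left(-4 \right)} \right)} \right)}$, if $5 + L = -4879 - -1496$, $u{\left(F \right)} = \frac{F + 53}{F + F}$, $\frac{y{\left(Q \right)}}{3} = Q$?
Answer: $- \frac{45237}{2} + \frac{159 i \sqrt{11}}{22} \approx -22619.0 + 23.97 i$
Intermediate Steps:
$y{\left(Q \right)} = 3 Q$
$b{\left(N \right)} = - \frac{\sqrt{1 + N}}{3}$
$u{\left(F \right)} = \frac{53 + F}{2 F}$
$L = -3388$ ($L = -5 - 3383 = -3388$)
$\left(-19231 + L\right) + u{\left(b{\left(y{\left(-4 \right)} \right)} \right)} = \left(-19231 - 3388\right) + \frac{53 - \frac{\sqrt{1 + 3 \left(-4\right)}}{3}}{2 \left(- \frac{\sqrt{1 + 3 \left(-4\right)}}{3}\right)} = -22619 + \frac{53 - \frac{\sqrt{1 - 12}}{3}}{2 \left(- \frac{\sqrt{1 - 12}}{3}\right)} = -22619 + \frac{53 - \frac{\sqrt{-11}}{3}}{2 \left(- \frac{\sqrt{-11}}{3}\right)} = -22619 + \frac{53 - \frac{i \sqrt{11}}{3}}{2 \left(- \frac{i \sqrt{11}}{3}\right)} = -22619 + \frac{\frac{3 i \sqrt{11}}{11} \left(53 - \frac{i \sqrt{11}}{3}\right)}{2} = -22619 + \frac{3 i \sqrt{11} \left(53 - \frac{i \sqrt{11}}{3}\right)}{22}$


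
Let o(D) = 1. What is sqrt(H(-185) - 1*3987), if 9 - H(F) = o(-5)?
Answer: I*sqrt(3979) ≈ 63.079*I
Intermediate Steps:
H(F) = 8 (H(F) = 9 - 1*1 = 9 - 1 = 8)
sqrt(H(-185) - 1*3987) = sqrt(8 - 1*3987) = sqrt(8 - 3987) = sqrt(-3979) = I*sqrt(3979)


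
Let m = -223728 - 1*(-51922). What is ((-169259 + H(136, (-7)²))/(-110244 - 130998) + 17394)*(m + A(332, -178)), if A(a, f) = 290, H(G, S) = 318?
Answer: -119956354813354/40207 ≈ -2.9835e+9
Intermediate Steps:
m = -171806 (m = -223728 + 51922 = -171806)
((-169259 + H(136, (-7)²))/(-110244 - 130998) + 17394)*(m + A(332, -178)) = ((-169259 + 318)/(-110244 - 130998) + 17394)*(-171806 + 290) = (-168941/(-241242) + 17394)*(-171516) = (-168941*(-1/241242) + 17394)*(-171516) = (168941/241242 + 17394)*(-171516) = (4196332289/241242)*(-171516) = -119956354813354/40207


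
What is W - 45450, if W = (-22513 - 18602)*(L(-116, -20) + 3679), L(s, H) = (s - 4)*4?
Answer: -131572335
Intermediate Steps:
L(s, H) = -16 + 4*s (L(s, H) = (-4 + s)*4 = -16 + 4*s)
W = -131526885 (W = (-22513 - 18602)*((-16 + 4*(-116)) + 3679) = -41115*((-16 - 464) + 3679) = -41115*(-480 + 3679) = -41115*3199 = -131526885)
W - 45450 = -131526885 - 45450 = -131572335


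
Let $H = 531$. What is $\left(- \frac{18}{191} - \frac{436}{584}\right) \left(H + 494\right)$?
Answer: $- \frac{24033175}{27886} \approx -861.84$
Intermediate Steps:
$\left(- \frac{18}{191} - \frac{436}{584}\right) \left(H + 494\right) = \left(- \frac{18}{191} - \frac{436}{584}\right) \left(531 + 494\right) = \left(\left(-18\right) \frac{1}{191} - \frac{109}{146}\right) 1025 = \left(- \frac{18}{191} - \frac{109}{146}\right) 1025 = \left(- \frac{23447}{27886}\right) 1025 = - \frac{24033175}{27886}$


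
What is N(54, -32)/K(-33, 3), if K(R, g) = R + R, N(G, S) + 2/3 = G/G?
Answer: -1/198 ≈ -0.0050505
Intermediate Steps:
N(G, S) = 1/3 (N(G, S) = -2/3 + G/G = -2/3 + 1 = 1/3)
K(R, g) = 2*R
N(54, -32)/K(-33, 3) = 1/(3*((2*(-33)))) = (1/3)/(-66) = (1/3)*(-1/66) = -1/198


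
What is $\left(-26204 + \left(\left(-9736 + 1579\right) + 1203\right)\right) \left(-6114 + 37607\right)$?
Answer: $-1044244894$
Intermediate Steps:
$\left(-26204 + \left(\left(-9736 + 1579\right) + 1203\right)\right) \left(-6114 + 37607\right) = \left(-26204 + \left(-8157 + 1203\right)\right) 31493 = \left(-26204 - 6954\right) 31493 = \left(-33158\right) 31493 = -1044244894$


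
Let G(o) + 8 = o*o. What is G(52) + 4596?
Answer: 7292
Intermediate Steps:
G(o) = -8 + o² (G(o) = -8 + o*o = -8 + o²)
G(52) + 4596 = (-8 + 52²) + 4596 = (-8 + 2704) + 4596 = 2696 + 4596 = 7292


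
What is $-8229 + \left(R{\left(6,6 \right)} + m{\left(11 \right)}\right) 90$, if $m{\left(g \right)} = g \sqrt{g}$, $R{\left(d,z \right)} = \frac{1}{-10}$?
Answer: $-8238 + 990 \sqrt{11} \approx -4954.5$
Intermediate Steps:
$R{\left(d,z \right)} = - \frac{1}{10}$
$m{\left(g \right)} = g^{\frac{3}{2}}$
$-8229 + \left(R{\left(6,6 \right)} + m{\left(11 \right)}\right) 90 = -8229 + \left(- \frac{1}{10} + 11^{\frac{3}{2}}\right) 90 = -8229 + \left(- \frac{1}{10} + 11 \sqrt{11}\right) 90 = -8229 - \left(9 - 990 \sqrt{11}\right) = -8238 + 990 \sqrt{11}$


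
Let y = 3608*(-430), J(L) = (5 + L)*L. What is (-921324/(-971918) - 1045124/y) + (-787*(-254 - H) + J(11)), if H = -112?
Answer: 21097326227054999/188484057740 ≈ 1.1193e+5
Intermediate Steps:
J(L) = L*(5 + L)
y = -1551440
(-921324/(-971918) - 1045124/y) + (-787*(-254 - H) + J(11)) = (-921324/(-971918) - 1045124/(-1551440)) + (-787*(-254 - 1*(-112)) + 11*(5 + 11)) = (-921324*(-1/971918) - 1045124*(-1/1551440)) + (-787*(-254 + 112) + 11*16) = (460662/485959 + 261281/387860) + (-787*(-142) + 176) = 305644216799/188484057740 + (111754 + 176) = 305644216799/188484057740 + 111930 = 21097326227054999/188484057740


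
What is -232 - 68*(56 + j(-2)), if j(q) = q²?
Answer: -4312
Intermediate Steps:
-232 - 68*(56 + j(-2)) = -232 - 68*(56 + (-2)²) = -232 - 68*(56 + 4) = -232 - 68*60 = -232 - 1*4080 = -232 - 4080 = -4312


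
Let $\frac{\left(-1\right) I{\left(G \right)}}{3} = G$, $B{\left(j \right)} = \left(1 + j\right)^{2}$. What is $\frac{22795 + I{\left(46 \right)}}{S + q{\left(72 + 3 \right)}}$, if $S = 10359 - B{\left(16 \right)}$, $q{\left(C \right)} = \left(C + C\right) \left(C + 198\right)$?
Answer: $\frac{22657}{51020} \approx 0.44408$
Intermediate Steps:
$I{\left(G \right)} = - 3 G$
$q{\left(C \right)} = 2 C \left(198 + C\right)$
$S = 10070$ ($S = 10359 - \left(1 + 16\right)^{2} = 10359 - 17^{2} = 10359 - 289 = 10070$)
$\frac{22795 + I{\left(46 \right)}}{S + q{\left(72 + 3 \right)}} = \frac{22795 - 138}{10070 + 2 \left(72 + 3\right) \left(198 + \left(72 + 3\right)\right)} = \frac{22795 - 138}{10070 + 2 \cdot 75 \left(198 + 75\right)} = \frac{22657}{10070 + 2 \cdot 75 \cdot 273} = \frac{22657}{10070 + 40950} = \frac{22657}{51020}$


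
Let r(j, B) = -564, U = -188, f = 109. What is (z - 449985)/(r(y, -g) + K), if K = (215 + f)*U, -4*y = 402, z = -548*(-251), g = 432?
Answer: 312437/61476 ≈ 5.0823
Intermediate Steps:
z = 137548
y = -201/2 (y = -1/4*402 = -201/2 ≈ -100.50)
K = -60912 (K = (215 + 109)*(-188) = 324*(-188) = -60912)
(z - 449985)/(r(y, -g) + K) = (137548 - 449985)/(-564 - 60912) = -312437/(-61476) = -312437*(-1/61476) = 312437/61476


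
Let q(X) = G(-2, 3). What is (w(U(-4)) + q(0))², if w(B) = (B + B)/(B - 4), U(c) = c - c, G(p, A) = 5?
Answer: 25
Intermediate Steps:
U(c) = 0
q(X) = 5
w(B) = 2*B/(-4 + B) (w(B) = (2*B)/(-4 + B) = 2*B/(-4 + B))
(w(U(-4)) + q(0))² = (2*0/(-4 + 0) + 5)² = (2*0/(-4) + 5)² = (2*0*(-¼) + 5)² = (0 + 5)² = 5² = 25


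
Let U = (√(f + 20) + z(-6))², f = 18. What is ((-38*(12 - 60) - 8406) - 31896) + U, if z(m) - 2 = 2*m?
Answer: -38478 + (10 - √38)² ≈ -38463.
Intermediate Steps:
z(m) = 2 + 2*m
U = (-10 + √38)² (U = (√(18 + 20) + (2 + 2*(-6)))² = (√38 + (2 - 12))² = (√38 - 10)² = (-10 + √38)² ≈ 14.712)
((-38*(12 - 60) - 8406) - 31896) + U = ((-38*(12 - 60) - 8406) - 31896) + (10 - √38)² = ((-38*(-48) - 8406) - 31896) + (10 - √38)² = ((1824 - 8406) - 31896) + (10 - √38)² = (-6582 - 31896) + (10 - √38)² = -38478 + (10 - √38)²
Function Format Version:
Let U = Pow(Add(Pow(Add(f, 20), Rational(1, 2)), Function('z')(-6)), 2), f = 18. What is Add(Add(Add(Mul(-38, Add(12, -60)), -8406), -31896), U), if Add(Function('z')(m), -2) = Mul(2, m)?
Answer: Add(-38478, Pow(Add(10, Mul(-1, Pow(38, Rational(1, 2)))), 2)) ≈ -38463.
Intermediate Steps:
Function('z')(m) = Add(2, Mul(2, m))
U = Pow(Add(-10, Pow(38, Rational(1, 2))), 2) (U = Pow(Add(Pow(Add(18, 20), Rational(1, 2)), Add(2, Mul(2, -6))), 2) = Pow(Add(Pow(38, Rational(1, 2)), Add(2, -12)), 2) = Pow(Add(Pow(38, Rational(1, 2)), -10), 2) = Pow(Add(-10, Pow(38, Rational(1, 2))), 2) ≈ 14.712)
Add(Add(Add(Mul(-38, Add(12, -60)), -8406), -31896), U) = Add(Add(Add(Mul(-38, Add(12, -60)), -8406), -31896), Pow(Add(10, Mul(-1, Pow(38, Rational(1, 2)))), 2)) = Add(Add(Add(Mul(-38, -48), -8406), -31896), Pow(Add(10, Mul(-1, Pow(38, Rational(1, 2)))), 2)) = Add(Add(Add(1824, -8406), -31896), Pow(Add(10, Mul(-1, Pow(38, Rational(1, 2)))), 2)) = Add(Add(-6582, -31896), Pow(Add(10, Mul(-1, Pow(38, Rational(1, 2)))), 2)) = Add(-38478, Pow(Add(10, Mul(-1, Pow(38, Rational(1, 2)))), 2))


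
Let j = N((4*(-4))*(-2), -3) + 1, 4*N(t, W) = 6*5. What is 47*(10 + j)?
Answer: 1739/2 ≈ 869.50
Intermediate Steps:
N(t, W) = 15/2 (N(t, W) = (6*5)/4 = (¼)*30 = 15/2)
j = 17/2 (j = 15/2 + 1 = 17/2 ≈ 8.5000)
47*(10 + j) = 47*(10 + 17/2) = 47*(37/2) = 1739/2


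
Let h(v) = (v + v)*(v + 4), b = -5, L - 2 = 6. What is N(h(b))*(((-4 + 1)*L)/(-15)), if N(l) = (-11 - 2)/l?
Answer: -52/25 ≈ -2.0800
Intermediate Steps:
L = 8 (L = 2 + 6 = 8)
h(v) = 2*v*(4 + v) (h(v) = (2*v)*(4 + v) = 2*v*(4 + v))
N(l) = -13/l
N(h(b))*(((-4 + 1)*L)/(-15)) = (-13*(-1/(10*(4 - 5))))*(((-4 + 1)*8)/(-15)) = (-13/(2*(-5)*(-1)))*(-3*8*(-1/15)) = (-13/10)*(-24*(-1/15)) = -13*⅒*(8/5) = -13/10*8/5 = -52/25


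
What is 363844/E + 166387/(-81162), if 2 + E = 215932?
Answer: -246063007/674050410 ≈ -0.36505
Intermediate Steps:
E = 215930 (E = -2 + 215932 = 215930)
363844/E + 166387/(-81162) = 363844/215930 + 166387/(-81162) = 363844*(1/215930) + 166387*(-1/81162) = 13994/8305 - 166387/81162 = -246063007/674050410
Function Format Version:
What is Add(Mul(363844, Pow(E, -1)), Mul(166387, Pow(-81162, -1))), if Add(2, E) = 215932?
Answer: Rational(-246063007, 674050410) ≈ -0.36505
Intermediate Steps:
E = 215930 (E = Add(-2, 215932) = 215930)
Add(Mul(363844, Pow(E, -1)), Mul(166387, Pow(-81162, -1))) = Add(Mul(363844, Pow(215930, -1)), Mul(166387, Pow(-81162, -1))) = Add(Mul(363844, Rational(1, 215930)), Mul(166387, Rational(-1, 81162))) = Add(Rational(13994, 8305), Rational(-166387, 81162)) = Rational(-246063007, 674050410)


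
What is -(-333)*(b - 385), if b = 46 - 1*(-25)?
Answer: -104562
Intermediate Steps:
b = 71 (b = 46 + 25 = 71)
-(-333)*(b - 385) = -(-333)*(71 - 385) = -(-333)*(-314) = -1*104562 = -104562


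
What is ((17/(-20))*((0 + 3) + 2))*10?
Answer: -85/2 ≈ -42.500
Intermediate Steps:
((17/(-20))*((0 + 3) + 2))*10 = ((17*(-1/20))*(3 + 2))*10 = -17/20*5*10 = -17/4*10 = -85/2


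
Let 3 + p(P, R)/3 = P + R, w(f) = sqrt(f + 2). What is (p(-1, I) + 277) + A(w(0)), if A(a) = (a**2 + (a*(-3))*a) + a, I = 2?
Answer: 267 + sqrt(2) ≈ 268.41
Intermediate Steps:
w(f) = sqrt(2 + f)
p(P, R) = -9 + 3*P + 3*R (p(P, R) = -9 + 3*(P + R) = -9 + (3*P + 3*R) = -9 + 3*P + 3*R)
A(a) = a - 2*a**2 (A(a) = (a**2 + (-3*a)*a) + a = (a**2 - 3*a**2) + a = -2*a**2 + a = a - 2*a**2)
(p(-1, I) + 277) + A(w(0)) = ((-9 + 3*(-1) + 3*2) + 277) + sqrt(2 + 0)*(1 - 2*sqrt(2 + 0)) = ((-9 - 3 + 6) + 277) + sqrt(2)*(1 - 2*sqrt(2)) = (-6 + 277) + sqrt(2)*(1 - 2*sqrt(2)) = 271 + sqrt(2)*(1 - 2*sqrt(2))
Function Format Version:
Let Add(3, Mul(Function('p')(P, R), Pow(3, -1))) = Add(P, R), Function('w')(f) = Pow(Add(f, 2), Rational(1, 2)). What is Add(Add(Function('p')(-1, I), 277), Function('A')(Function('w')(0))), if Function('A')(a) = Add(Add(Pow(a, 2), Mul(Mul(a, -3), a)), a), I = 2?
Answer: Add(267, Pow(2, Rational(1, 2))) ≈ 268.41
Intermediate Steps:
Function('w')(f) = Pow(Add(2, f), Rational(1, 2))
Function('p')(P, R) = Add(-9, Mul(3, P), Mul(3, R)) (Function('p')(P, R) = Add(-9, Mul(3, Add(P, R))) = Add(-9, Add(Mul(3, P), Mul(3, R))) = Add(-9, Mul(3, P), Mul(3, R)))
Function('A')(a) = Add(a, Mul(-2, Pow(a, 2))) (Function('A')(a) = Add(Add(Pow(a, 2), Mul(Mul(-3, a), a)), a) = Add(Add(Pow(a, 2), Mul(-3, Pow(a, 2))), a) = Add(Mul(-2, Pow(a, 2)), a) = Add(a, Mul(-2, Pow(a, 2))))
Add(Add(Function('p')(-1, I), 277), Function('A')(Function('w')(0))) = Add(Add(Add(-9, Mul(3, -1), Mul(3, 2)), 277), Mul(Pow(Add(2, 0), Rational(1, 2)), Add(1, Mul(-2, Pow(Add(2, 0), Rational(1, 2)))))) = Add(Add(Add(-9, -3, 6), 277), Mul(Pow(2, Rational(1, 2)), Add(1, Mul(-2, Pow(2, Rational(1, 2)))))) = Add(Add(-6, 277), Mul(Pow(2, Rational(1, 2)), Add(1, Mul(-2, Pow(2, Rational(1, 2)))))) = Add(271, Mul(Pow(2, Rational(1, 2)), Add(1, Mul(-2, Pow(2, Rational(1, 2))))))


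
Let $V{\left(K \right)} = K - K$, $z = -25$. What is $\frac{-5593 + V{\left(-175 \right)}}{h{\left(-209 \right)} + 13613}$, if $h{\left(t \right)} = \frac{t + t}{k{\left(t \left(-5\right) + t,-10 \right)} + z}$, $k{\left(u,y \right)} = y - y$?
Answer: $- \frac{139825}{340743} \approx -0.41035$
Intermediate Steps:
$V{\left(K \right)} = 0$
$k{\left(u,y \right)} = 0$
$h{\left(t \right)} = - \frac{2 t}{25}$ ($h{\left(t \right)} = \frac{t + t}{0 - 25} = \frac{2 t}{-25} = 2 t \left(- \frac{1}{25}\right) = - \frac{2 t}{25}$)
$\frac{-5593 + V{\left(-175 \right)}}{h{\left(-209 \right)} + 13613} = \frac{-5593 + 0}{\left(- \frac{2}{25}\right) \left(-209\right) + 13613} = - \frac{5593}{\frac{418}{25} + 13613} = - \frac{5593}{\frac{340743}{25}} = \left(-5593\right) \frac{25}{340743} = - \frac{139825}{340743}$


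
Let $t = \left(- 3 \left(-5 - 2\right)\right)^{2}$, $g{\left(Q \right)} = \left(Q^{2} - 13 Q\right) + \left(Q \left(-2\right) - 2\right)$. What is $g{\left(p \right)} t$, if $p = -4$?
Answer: $32634$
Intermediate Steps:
$g{\left(Q \right)} = -2 + Q^{2} - 15 Q$ ($g{\left(Q \right)} = \left(Q^{2} - 13 Q\right) - \left(2 + 2 Q\right) = -2 + Q^{2} - 15 Q$)
$t = 441$ ($t = \left(- 3 \left(-5 - 2\right)\right)^{2} = \left(\left(-3\right) \left(-7\right)\right)^{2} = 21^{2} = 441$)
$g{\left(p \right)} t = \left(-2 + \left(-4\right)^{2} - -60\right) 441 = \left(-2 + 16 + 60\right) 441 = 74 \cdot 441 = 32634$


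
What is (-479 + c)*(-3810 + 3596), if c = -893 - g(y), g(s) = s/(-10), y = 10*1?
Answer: 293394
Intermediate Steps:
y = 10
g(s) = -s/10 (g(s) = s*(-⅒) = -s/10)
c = -892 (c = -893 - (-1)*10/10 = -893 - 1*(-1) = -893 + 1 = -892)
(-479 + c)*(-3810 + 3596) = (-479 - 892)*(-3810 + 3596) = -1371*(-214) = 293394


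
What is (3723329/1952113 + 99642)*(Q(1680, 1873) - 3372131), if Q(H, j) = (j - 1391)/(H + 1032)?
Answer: -889446452132012790625/2647065228 ≈ -3.3601e+11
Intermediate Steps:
Q(H, j) = (-1391 + j)/(1032 + H)
(3723329/1952113 + 99642)*(Q(1680, 1873) - 3372131) = (3723329/1952113 + 99642)*((-1391 + 1873)/(1032 + 1680) - 3372131) = (3723329*(1/1952113) + 99642)*(482/2712 - 3372131) = (3723329/1952113 + 99642)*((1/2712)*482 - 3372131) = 194516166875*(241/1356 - 3372131)/1952113 = (194516166875/1952113)*(-4572609395/1356) = -889446452132012790625/2647065228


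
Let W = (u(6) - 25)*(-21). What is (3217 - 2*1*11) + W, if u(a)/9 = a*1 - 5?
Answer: 3531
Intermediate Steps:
u(a) = -45 + 9*a (u(a) = 9*(a*1 - 5) = 9*(a - 5) = 9*(-5 + a) = -45 + 9*a)
W = 336 (W = ((-45 + 9*6) - 25)*(-21) = ((-45 + 54) - 25)*(-21) = (9 - 25)*(-21) = -16*(-21) = 336)
(3217 - 2*1*11) + W = (3217 - 2*1*11) + 336 = (3217 - 2*11) + 336 = (3217 - 22) + 336 = 3195 + 336 = 3531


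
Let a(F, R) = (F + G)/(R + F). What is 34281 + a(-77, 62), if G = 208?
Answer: 514084/15 ≈ 34272.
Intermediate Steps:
a(F, R) = (208 + F)/(F + R) (a(F, R) = (F + 208)/(R + F) = (208 + F)/(F + R))
34281 + a(-77, 62) = 34281 + (208 - 77)/(-77 + 62) = 34281 + 131/(-15) = 34281 - 1/15*131 = 34281 - 131/15 = 514084/15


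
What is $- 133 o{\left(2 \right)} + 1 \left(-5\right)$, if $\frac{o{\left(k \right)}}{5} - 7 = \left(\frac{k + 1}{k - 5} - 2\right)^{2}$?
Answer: $-10645$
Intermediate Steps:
$o{\left(k \right)} = 35 + 5 \left(-2 + \frac{1 + k}{-5 + k}\right)^{2}$ ($o{\left(k \right)} = 35 + 5 \left(\frac{k + 1}{k - 5} - 2\right)^{2} = 35 + 5 \left(\frac{1 + k}{-5 + k} - 2\right)^{2} = 35 + 5 \left(-2 + \frac{1 + k}{-5 + k}\right)^{2}$)
$- 133 o{\left(2 \right)} + 1 \left(-5\right) = - 133 \left(35 + \frac{5 \left(-11 + 2\right)^{2}}{\left(-5 + 2\right)^{2}}\right) + 1 \left(-5\right) = - 133 \left(35 + \frac{5 \left(-9\right)^{2}}{9}\right) - 5 = - 133 \left(35 + 5 \cdot 81 \cdot \frac{1}{9}\right) - 5 = - 133 \left(35 + 45\right) - 5 = \left(-133\right) 80 - 5 = -10640 - 5 = -10645$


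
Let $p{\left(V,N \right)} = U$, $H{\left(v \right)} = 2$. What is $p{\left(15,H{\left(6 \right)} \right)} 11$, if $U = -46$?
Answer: $-506$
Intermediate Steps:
$p{\left(V,N \right)} = -46$
$p{\left(15,H{\left(6 \right)} \right)} 11 = \left(-46\right) 11 = -506$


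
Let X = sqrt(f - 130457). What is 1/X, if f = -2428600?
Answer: -I*sqrt(2559057)/2559057 ≈ -0.00062511*I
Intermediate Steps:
X = I*sqrt(2559057) (X = sqrt(-2428600 - 130457) = sqrt(-2559057) = I*sqrt(2559057) ≈ 1599.7*I)
1/X = 1/(I*sqrt(2559057)) = -I*sqrt(2559057)/2559057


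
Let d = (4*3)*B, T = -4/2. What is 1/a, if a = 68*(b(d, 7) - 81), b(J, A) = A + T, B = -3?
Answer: -1/5168 ≈ -0.00019350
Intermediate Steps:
T = -2 (T = -4*½ = -2)
d = -36 (d = (4*3)*(-3) = 12*(-3) = -36)
b(J, A) = -2 + A (b(J, A) = A - 2 = -2 + A)
a = -5168 (a = 68*((-2 + 7) - 81) = 68*(5 - 81) = 68*(-76) = -5168)
1/a = 1/(-5168) = -1/5168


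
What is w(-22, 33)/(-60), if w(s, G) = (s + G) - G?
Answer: 11/30 ≈ 0.36667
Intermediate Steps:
w(s, G) = s (w(s, G) = (G + s) - G = s)
w(-22, 33)/(-60) = -22/(-60) = -1/60*(-22) = 11/30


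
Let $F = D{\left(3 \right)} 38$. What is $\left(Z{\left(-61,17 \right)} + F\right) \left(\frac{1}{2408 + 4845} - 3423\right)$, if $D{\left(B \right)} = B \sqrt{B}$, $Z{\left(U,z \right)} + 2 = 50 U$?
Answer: $\frac{75772058936}{7253} - \frac{2830280052 \sqrt{3}}{7253} \approx 9.7711 \cdot 10^{6}$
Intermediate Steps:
$Z{\left(U,z \right)} = -2 + 50 U$
$D{\left(B \right)} = B^{\frac{3}{2}}$
$F = 114 \sqrt{3}$ ($F = 3^{\frac{3}{2}} \cdot 38 = 3 \sqrt{3} \cdot 38 = 114 \sqrt{3} \approx 197.45$)
$\left(Z{\left(-61,17 \right)} + F\right) \left(\frac{1}{2408 + 4845} - 3423\right) = \left(\left(-2 + 50 \left(-61\right)\right) + 114 \sqrt{3}\right) \left(\frac{1}{2408 + 4845} - 3423\right) = \left(\left(-2 - 3050\right) + 114 \sqrt{3}\right) \left(\frac{1}{7253} - 3423\right) = \left(-3052 + 114 \sqrt{3}\right) \left(\frac{1}{7253} - 3423\right) = \left(-3052 + 114 \sqrt{3}\right) \left(- \frac{24827018}{7253}\right) = \frac{75772058936}{7253} - \frac{2830280052 \sqrt{3}}{7253}$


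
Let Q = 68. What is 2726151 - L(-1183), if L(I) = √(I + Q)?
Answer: 2726151 - I*√1115 ≈ 2.7262e+6 - 33.392*I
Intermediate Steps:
L(I) = √(68 + I) (L(I) = √(I + 68) = √(68 + I))
2726151 - L(-1183) = 2726151 - √(68 - 1183) = 2726151 - √(-1115) = 2726151 - I*√1115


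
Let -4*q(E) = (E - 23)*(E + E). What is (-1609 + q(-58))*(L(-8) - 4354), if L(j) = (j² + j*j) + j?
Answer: 16758172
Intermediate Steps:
q(E) = -E*(-23 + E)/2 (q(E) = -(E - 23)*(E + E)/4 = -(-23 + E)*2*E/4 = -E*(-23 + E)/2)
L(j) = j + 2*j² (L(j) = (j² + j²) + j = 2*j² + j = j + 2*j²)
(-1609 + q(-58))*(L(-8) - 4354) = (-1609 + (½)*(-58)*(23 - 1*(-58)))*(-8*(1 + 2*(-8)) - 4354) = (-1609 + (½)*(-58)*(23 + 58))*(-8*(1 - 16) - 4354) = (-1609 + (½)*(-58)*81)*(-8*(-15) - 4354) = (-1609 - 2349)*(120 - 4354) = -3958*(-4234) = 16758172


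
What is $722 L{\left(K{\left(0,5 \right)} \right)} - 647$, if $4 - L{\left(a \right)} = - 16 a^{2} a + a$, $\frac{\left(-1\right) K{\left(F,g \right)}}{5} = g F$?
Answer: $2241$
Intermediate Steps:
$K{\left(F,g \right)} = - 5 F g$ ($K{\left(F,g \right)} = - 5 g F = - 5 F g$)
$L{\left(a \right)} = 4 - a + 16 a^{3}$ ($L{\left(a \right)} = 4 - \left(- 16 a^{2} a + a\right) = 4 - \left(- 16 a^{3} + a\right) = 4 - \left(a - 16 a^{3}\right) = 4 + \left(- a + 16 a^{3}\right) = 4 - a + 16 a^{3}$)
$722 L{\left(K{\left(0,5 \right)} \right)} - 647 = 722 \left(4 - \left(-5\right) 0 \cdot 5 + 16 \left(\left(-5\right) 0 \cdot 5\right)^{3}\right) - 647 = 722 \left(4 - 0 + 16 \cdot 0^{3}\right) - 647 = 722 \left(4 + 0 + 16 \cdot 0\right) - 647 = 722 \left(4 + 0 + 0\right) - 647 = 722 \cdot 4 - 647 = 2888 - 647 = 2241$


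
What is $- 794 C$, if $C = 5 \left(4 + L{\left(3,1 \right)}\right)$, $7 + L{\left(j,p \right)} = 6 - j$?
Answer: $0$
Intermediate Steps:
$L{\left(j,p \right)} = -1 - j$ ($L{\left(j,p \right)} = -7 - \left(-6 + j\right) = -1 - j$)
$C = 0$ ($C = 5 \left(4 - 4\right) = 5 \cdot 0 = 0$)
$- 794 C = \left(-794\right) 0 = 0$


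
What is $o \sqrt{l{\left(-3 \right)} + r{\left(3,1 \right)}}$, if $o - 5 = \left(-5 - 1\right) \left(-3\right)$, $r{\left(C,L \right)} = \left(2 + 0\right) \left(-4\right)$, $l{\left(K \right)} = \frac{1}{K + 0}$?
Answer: $\frac{115 i \sqrt{3}}{3} \approx 66.395 i$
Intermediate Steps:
$l{\left(K \right)} = \frac{1}{K}$
$r{\left(C,L \right)} = -8$ ($r{\left(C,L \right)} = 2 \left(-4\right) = -8$)
$o = 23$ ($o = 5 + \left(-5 - 1\right) \left(-3\right) = 5 - -18 = 5 + 18 = 23$)
$o \sqrt{l{\left(-3 \right)} + r{\left(3,1 \right)}} = 23 \sqrt{\frac{1}{-3} - 8} = 23 \sqrt{- \frac{1}{3} - 8} = 23 \sqrt{- \frac{25}{3}} = 23 \frac{5 i \sqrt{3}}{3} = \frac{115 i \sqrt{3}}{3}$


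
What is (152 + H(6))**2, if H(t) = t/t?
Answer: 23409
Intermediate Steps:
H(t) = 1
(152 + H(6))**2 = (152 + 1)**2 = 153**2 = 23409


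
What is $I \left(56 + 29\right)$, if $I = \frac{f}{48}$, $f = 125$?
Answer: $\frac{10625}{48} \approx 221.35$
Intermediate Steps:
$I = \frac{125}{48} \approx 2.6042$
$I \left(56 + 29\right) = \frac{125 \left(56 + 29\right)}{48} = \frac{125}{48} \cdot 85 = \frac{10625}{48}$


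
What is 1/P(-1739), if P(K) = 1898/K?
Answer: -1739/1898 ≈ -0.91623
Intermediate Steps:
1/P(-1739) = 1/(1898/(-1739)) = 1/(1898*(-1/1739)) = 1/(-1898/1739) = -1739/1898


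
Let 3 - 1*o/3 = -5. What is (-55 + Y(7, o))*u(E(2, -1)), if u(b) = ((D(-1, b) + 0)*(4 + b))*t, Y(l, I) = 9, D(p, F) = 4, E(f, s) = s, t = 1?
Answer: -552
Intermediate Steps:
o = 24 (o = 9 - 3*(-5) = 9 + 15 = 24)
u(b) = 16 + 4*b (u(b) = ((4 + 0)*(4 + b))*1 = (4*(4 + b))*1 = (16 + 4*b)*1 = 16 + 4*b)
(-55 + Y(7, o))*u(E(2, -1)) = (-55 + 9)*(16 + 4*(-1)) = -46*(16 - 4) = -46*12 = -552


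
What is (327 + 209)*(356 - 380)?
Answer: -12864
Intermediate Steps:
(327 + 209)*(356 - 380) = 536*(-24) = -12864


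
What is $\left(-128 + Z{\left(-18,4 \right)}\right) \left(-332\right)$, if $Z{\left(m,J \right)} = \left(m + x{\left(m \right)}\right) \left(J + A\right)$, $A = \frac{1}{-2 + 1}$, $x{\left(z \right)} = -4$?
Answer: $64408$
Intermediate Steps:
$A = -1$ ($A = \frac{1}{-1} = -1$)
$Z{\left(m,J \right)} = \left(-1 + J\right) \left(-4 + m\right)$ ($Z{\left(m,J \right)} = \left(m - 4\right) \left(J - 1\right) = \left(-4 + m\right) \left(-1 + J\right) = \left(-1 + J\right) \left(-4 + m\right)$)
$\left(-128 + Z{\left(-18,4 \right)}\right) \left(-332\right) = \left(-128 + \left(4 - -18 - 16 + 4 \left(-18\right)\right)\right) \left(-332\right) = \left(-128 + \left(4 + 18 - 16 - 72\right)\right) \left(-332\right) = \left(-128 - 66\right) \left(-332\right) = \left(-194\right) \left(-332\right) = 64408$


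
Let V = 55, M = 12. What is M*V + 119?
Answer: 779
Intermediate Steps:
M*V + 119 = 12*55 + 119 = 660 + 119 = 779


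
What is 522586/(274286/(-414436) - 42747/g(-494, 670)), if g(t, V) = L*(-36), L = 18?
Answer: 11695236380784/1461513197 ≈ 8002.1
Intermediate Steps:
g(t, V) = -648 (g(t, V) = 18*(-36) = -648)
522586/(274286/(-414436) - 42747/g(-494, 670)) = 522586/(274286/(-414436) - 42747/(-648)) = 522586/(274286*(-1/414436) - 42747*(-1/648)) = 522586/(-137143/207218 + 14249/216) = 522586/(1461513197/22379544) = 522586*(22379544/1461513197) = 11695236380784/1461513197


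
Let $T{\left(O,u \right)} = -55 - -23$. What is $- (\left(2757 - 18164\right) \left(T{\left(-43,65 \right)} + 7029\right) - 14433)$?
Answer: $107817212$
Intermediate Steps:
$T{\left(O,u \right)} = -32$ ($T{\left(O,u \right)} = -55 + 23 = -32$)
$- (\left(2757 - 18164\right) \left(T{\left(-43,65 \right)} + 7029\right) - 14433) = - (\left(2757 - 18164\right) \left(-32 + 7029\right) - 14433) = - (\left(-15407\right) 6997 - 14433) = - (-107802779 - 14433) = \left(-1\right) \left(-107817212\right) = 107817212$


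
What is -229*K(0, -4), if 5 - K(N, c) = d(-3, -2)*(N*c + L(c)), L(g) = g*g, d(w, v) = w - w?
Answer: -1145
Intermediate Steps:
d(w, v) = 0
L(g) = g²
K(N, c) = 5 (K(N, c) = 5 - 0*(N*c + c²) = 5 - 0*(c² + N*c) = 5 - 1*0 = 5 + 0 = 5)
-229*K(0, -4) = -229*5 = -1145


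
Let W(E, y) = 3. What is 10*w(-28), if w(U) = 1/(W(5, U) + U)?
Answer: -⅖ ≈ -0.40000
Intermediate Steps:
w(U) = 1/(3 + U)
10*w(-28) = 10/(3 - 28) = 10/(-25) = 10*(-1/25) = -⅖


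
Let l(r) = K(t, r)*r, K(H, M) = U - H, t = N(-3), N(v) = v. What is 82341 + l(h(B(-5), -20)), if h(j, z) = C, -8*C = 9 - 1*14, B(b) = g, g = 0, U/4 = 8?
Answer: 658903/8 ≈ 82363.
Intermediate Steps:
U = 32 (U = 4*8 = 32)
B(b) = 0
t = -3
C = 5/8 (C = -(9 - 1*14)/8 = -(9 - 14)/8 = -⅛*(-5) = 5/8 ≈ 0.62500)
K(H, M) = 32 - H
h(j, z) = 5/8
l(r) = 35*r (l(r) = (32 - 1*(-3))*r = (32 + 3)*r = 35*r)
82341 + l(h(B(-5), -20)) = 82341 + 35*(5/8) = 82341 + 175/8 = 658903/8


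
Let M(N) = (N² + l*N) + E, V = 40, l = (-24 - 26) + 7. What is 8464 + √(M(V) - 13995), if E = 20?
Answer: 8464 + I*√14095 ≈ 8464.0 + 118.72*I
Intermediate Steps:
l = -43 (l = -50 + 7 = -43)
M(N) = 20 + N² - 43*N (M(N) = (N² - 43*N) + 20 = 20 + N² - 43*N)
8464 + √(M(V) - 13995) = 8464 + √((20 + 40² - 43*40) - 13995) = 8464 + √((20 + 1600 - 1720) - 13995) = 8464 + √(-100 - 13995) = 8464 + √(-14095) = 8464 + I*√14095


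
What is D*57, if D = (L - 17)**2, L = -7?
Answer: 32832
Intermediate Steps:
D = 576 (D = (-7 - 17)**2 = (-24)**2 = 576)
D*57 = 576*57 = 32832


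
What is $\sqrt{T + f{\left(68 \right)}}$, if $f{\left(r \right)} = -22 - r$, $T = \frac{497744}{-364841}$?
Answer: $\frac{i \sqrt{12161403393994}}{364841} \approx 9.5585 i$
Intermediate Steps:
$T = - \frac{497744}{364841}$ ($T = 497744 \left(- \frac{1}{364841}\right) = - \frac{497744}{364841} \approx -1.3643$)
$\sqrt{T + f{\left(68 \right)}} = \sqrt{- \frac{497744}{364841} - 90} = \sqrt{- \frac{33333434}{364841}} = \frac{i \sqrt{12161403393994}}{364841}$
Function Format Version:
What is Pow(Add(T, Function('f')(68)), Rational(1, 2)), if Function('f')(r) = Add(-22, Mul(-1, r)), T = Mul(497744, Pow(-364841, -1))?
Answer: Mul(Rational(1, 364841), I, Pow(12161403393994, Rational(1, 2))) ≈ Mul(9.5585, I)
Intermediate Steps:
T = Rational(-497744, 364841) (T = Mul(497744, Rational(-1, 364841)) = Rational(-497744, 364841) ≈ -1.3643)
Pow(Add(T, Function('f')(68)), Rational(1, 2)) = Pow(Add(Rational(-497744, 364841), Add(-22, Mul(-1, 68))), Rational(1, 2)) = Pow(Add(Rational(-497744, 364841), Add(-22, -68)), Rational(1, 2)) = Pow(Add(Rational(-497744, 364841), -90), Rational(1, 2)) = Pow(Rational(-33333434, 364841), Rational(1, 2)) = Mul(Rational(1, 364841), I, Pow(12161403393994, Rational(1, 2)))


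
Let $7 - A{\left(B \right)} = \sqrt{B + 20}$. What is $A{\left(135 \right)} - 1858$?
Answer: $-1851 - \sqrt{155} \approx -1863.4$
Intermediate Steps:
$A{\left(B \right)} = 7 - \sqrt{20 + B}$ ($A{\left(B \right)} = 7 - \sqrt{B + 20} = 7 - \sqrt{20 + B}$)
$A{\left(135 \right)} - 1858 = \left(7 - \sqrt{20 + 135}\right) - 1858 = \left(7 - \sqrt{155}\right) - 1858 = -1851 - \sqrt{155}$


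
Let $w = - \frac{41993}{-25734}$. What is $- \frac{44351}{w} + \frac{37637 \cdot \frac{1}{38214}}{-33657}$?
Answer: $- \frac{1467941050629525673}{54010077935814} \approx -27179.0$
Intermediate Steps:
$w = \frac{41993}{25734}$ ($w = \left(-41993\right) \left(- \frac{1}{25734}\right) = \frac{41993}{25734} \approx 1.6318$)
$- \frac{44351}{w} + \frac{37637 \cdot \frac{1}{38214}}{-33657} = - \frac{44351}{\frac{41993}{25734}} + \frac{37637 \cdot \frac{1}{38214}}{-33657} = \left(-44351\right) \frac{25734}{41993} + 37637 \cdot \frac{1}{38214} \left(- \frac{1}{33657}\right) = - \frac{1141328634}{41993} + \frac{37637}{38214} \left(- \frac{1}{33657}\right) = - \frac{1141328634}{41993} - \frac{37637}{1286168598} = - \frac{1467941050629525673}{54010077935814}$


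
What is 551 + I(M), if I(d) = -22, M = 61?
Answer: 529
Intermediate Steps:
551 + I(M) = 551 - 22 = 529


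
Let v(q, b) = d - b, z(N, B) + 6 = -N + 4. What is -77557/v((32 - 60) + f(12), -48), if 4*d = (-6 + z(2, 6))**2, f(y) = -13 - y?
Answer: -77557/73 ≈ -1062.4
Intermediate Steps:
z(N, B) = -2 - N (z(N, B) = -6 + (-N + 4) = -6 + (4 - N) = -2 - N)
d = 25 (d = (-6 + (-2 - 1*2))**2/4 = (-6 + (-2 - 2))**2/4 = (-6 - 4)**2/4 = (1/4)*(-10)**2 = (1/4)*100 = 25)
v(q, b) = 25 - b
-77557/v((32 - 60) + f(12), -48) = -77557/(25 - 1*(-48)) = -77557/(25 + 48) = -77557/73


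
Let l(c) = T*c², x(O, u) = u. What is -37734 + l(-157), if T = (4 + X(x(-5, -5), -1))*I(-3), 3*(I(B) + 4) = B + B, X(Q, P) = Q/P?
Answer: -1368780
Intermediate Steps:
I(B) = -4 + 2*B/3 (I(B) = -4 + (B + B)/3 = -4 + (2*B)/3 = -4 + 2*B/3)
T = -54 (T = (4 - 5/(-1))*(-4 + (⅔)*(-3)) = (4 - 5*(-1))*(-4 - 2) = (4 + 5)*(-6) = 9*(-6) = -54)
l(c) = -54*c²
-37734 + l(-157) = -37734 - 54*(-157)² = -37734 - 54*24649 = -37734 - 1331046 = -1368780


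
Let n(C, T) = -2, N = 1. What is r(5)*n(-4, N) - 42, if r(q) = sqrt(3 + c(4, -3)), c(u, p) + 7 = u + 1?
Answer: -44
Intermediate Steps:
c(u, p) = -6 + u (c(u, p) = -7 + (u + 1) = -7 + (1 + u) = -6 + u)
r(q) = 1 (r(q) = sqrt(3 + (-6 + 4)) = sqrt(3 - 2) = sqrt(1) = 1)
r(5)*n(-4, N) - 42 = 1*(-2) - 42 = -2 - 42 = -44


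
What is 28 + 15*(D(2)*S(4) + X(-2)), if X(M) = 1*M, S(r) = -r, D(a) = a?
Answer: -122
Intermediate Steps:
X(M) = M
28 + 15*(D(2)*S(4) + X(-2)) = 28 + 15*(2*(-1*4) - 2) = 28 + 15*(2*(-4) - 2) = 28 + 15*(-8 - 2) = 28 + 15*(-10) = 28 - 150 = -122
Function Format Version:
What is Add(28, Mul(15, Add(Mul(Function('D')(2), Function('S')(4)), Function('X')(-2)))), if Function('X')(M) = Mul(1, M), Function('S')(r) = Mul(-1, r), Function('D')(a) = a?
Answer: -122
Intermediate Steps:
Function('X')(M) = M
Add(28, Mul(15, Add(Mul(Function('D')(2), Function('S')(4)), Function('X')(-2)))) = Add(28, Mul(15, Add(Mul(2, Mul(-1, 4)), -2))) = Add(28, Mul(15, Add(Mul(2, -4), -2))) = Add(28, Mul(15, Add(-8, -2))) = Add(28, Mul(15, -10)) = Add(28, -150) = -122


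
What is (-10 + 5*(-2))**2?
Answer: 400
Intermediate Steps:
(-10 + 5*(-2))**2 = (-10 - 10)**2 = (-20)**2 = 400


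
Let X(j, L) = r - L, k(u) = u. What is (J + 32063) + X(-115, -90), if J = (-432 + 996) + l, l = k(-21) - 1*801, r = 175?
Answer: 32070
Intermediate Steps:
l = -822 (l = -21 - 1*801 = -21 - 801 = -822)
X(j, L) = 175 - L
J = -258 (J = (-432 + 996) - 822 = 564 - 822 = -258)
(J + 32063) + X(-115, -90) = (-258 + 32063) + (175 - 1*(-90)) = 31805 + (175 + 90) = 31805 + 265 = 32070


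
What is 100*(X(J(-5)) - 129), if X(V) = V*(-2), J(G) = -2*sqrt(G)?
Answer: -12900 + 400*I*sqrt(5) ≈ -12900.0 + 894.43*I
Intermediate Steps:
X(V) = -2*V
100*(X(J(-5)) - 129) = 100*(-(-4)*sqrt(-5) - 129) = 100*(-(-4)*I*sqrt(5) - 129) = 100*(4*I*sqrt(5) - 129) = 100*(-129 + 4*I*sqrt(5)) = -12900 + 400*I*sqrt(5)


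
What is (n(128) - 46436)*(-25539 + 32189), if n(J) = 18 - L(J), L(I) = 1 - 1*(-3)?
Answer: -308706300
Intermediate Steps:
L(I) = 4 (L(I) = 1 + 3 = 4)
n(J) = 14 (n(J) = 18 - 1*4 = 18 - 4 = 14)
(n(128) - 46436)*(-25539 + 32189) = (14 - 46436)*(-25539 + 32189) = -46422*6650 = -308706300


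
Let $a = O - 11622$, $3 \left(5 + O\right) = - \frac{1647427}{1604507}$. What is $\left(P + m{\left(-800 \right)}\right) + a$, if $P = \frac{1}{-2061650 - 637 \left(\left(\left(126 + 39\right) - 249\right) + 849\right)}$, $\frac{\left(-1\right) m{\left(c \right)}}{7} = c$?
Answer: $- \frac{73952164852787291}{12269448420555} \approx -6027.3$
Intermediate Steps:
$O = - \frac{25715032}{4813521}$ ($O = -5 + \frac{\left(-1647427\right) \frac{1}{1604507}}{3} = -5 + \frac{1}{3} \left(- \frac{1647427}{1604507}\right) = -5 - \frac{1647427}{4813521} = - \frac{25715032}{4813521} \approx -5.3422$)
$m{\left(c \right)} = - 7 c$
$a = - \frac{55968456094}{4813521}$ ($a = - \frac{25715032}{4813521} - 11622 = - \frac{55968456094}{4813521} \approx -11627.0$)
$P = - \frac{1}{2548955}$ ($P = \frac{1}{-2061650 - 637 \left(\left(165 - 249\right) + 849\right)} = \frac{1}{-2061650 - 637 \left(-84 + 849\right)} = \frac{1}{-2061650 - 487305} = \frac{1}{-2548955} = - \frac{1}{2548955} \approx -3.9232 \cdot 10^{-7}$)
$\left(P + m{\left(-800 \right)}\right) + a = \left(- \frac{1}{2548955} - -5600\right) - \frac{55968456094}{4813521} = \left(- \frac{1}{2548955} + 5600\right) - \frac{55968456094}{4813521} = \frac{14274147999}{2548955} - \frac{55968456094}{4813521} = - \frac{73952164852787291}{12269448420555}$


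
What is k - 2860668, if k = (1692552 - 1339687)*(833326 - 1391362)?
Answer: -196914233808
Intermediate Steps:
k = -196911373140 (k = 352865*(-558036) = -196911373140)
k - 2860668 = -196911373140 - 2860668 = -196914233808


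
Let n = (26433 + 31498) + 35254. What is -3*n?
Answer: -279555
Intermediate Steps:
n = 93185 (n = 57931 + 35254 = 93185)
-3*n = -3*93185 = -279555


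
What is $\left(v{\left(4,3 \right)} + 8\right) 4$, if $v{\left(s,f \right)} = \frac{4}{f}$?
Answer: $\frac{112}{3} \approx 37.333$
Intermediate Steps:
$\left(v{\left(4,3 \right)} + 8\right) 4 = \left(\frac{4}{3} + 8\right) 4 = \frac{28}{3} \cdot 4 = \frac{112}{3}$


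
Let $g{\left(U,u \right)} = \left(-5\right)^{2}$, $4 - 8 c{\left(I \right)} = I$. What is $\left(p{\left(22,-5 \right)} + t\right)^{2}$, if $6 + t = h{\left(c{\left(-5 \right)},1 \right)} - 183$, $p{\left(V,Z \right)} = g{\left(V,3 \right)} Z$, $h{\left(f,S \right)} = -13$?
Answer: $106929$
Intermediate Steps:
$c{\left(I \right)} = \frac{1}{2} - \frac{I}{8}$
$g{\left(U,u \right)} = 25$
$p{\left(V,Z \right)} = 25 Z$
$t = -202$ ($t = -6 - 196 = -202$)
$\left(p{\left(22,-5 \right)} + t\right)^{2} = \left(25 \left(-5\right) - 202\right)^{2} = \left(-125 - 202\right)^{2} = \left(-327\right)^{2} = 106929$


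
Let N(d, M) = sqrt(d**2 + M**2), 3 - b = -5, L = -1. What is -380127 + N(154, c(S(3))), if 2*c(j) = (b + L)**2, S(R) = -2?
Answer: -380127 + 7*sqrt(1985)/2 ≈ -3.7997e+5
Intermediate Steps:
b = 8 (b = 3 - 1*(-5) = 3 + 5 = 8)
c(j) = 49/2 (c(j) = (8 - 1)**2/2 = (1/2)*7**2 = (1/2)*49 = 49/2)
N(d, M) = sqrt(M**2 + d**2)
-380127 + N(154, c(S(3))) = -380127 + sqrt((49/2)**2 + 154**2) = -380127 + sqrt(2401/4 + 23716) = -380127 + sqrt(97265/4) = -380127 + 7*sqrt(1985)/2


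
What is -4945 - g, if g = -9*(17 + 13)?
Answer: -4675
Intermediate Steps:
g = -270 (g = -9*30 = -270)
-4945 - g = -4945 - 1*(-270) = -4945 + 270 = -4675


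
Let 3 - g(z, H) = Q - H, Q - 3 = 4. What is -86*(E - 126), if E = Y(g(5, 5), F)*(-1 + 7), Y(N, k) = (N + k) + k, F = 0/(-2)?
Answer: 10320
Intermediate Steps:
Q = 7 (Q = 3 + 4 = 7)
g(z, H) = -4 + H (g(z, H) = 3 - (7 - H) = 3 + (-7 + H) = -4 + H)
F = 0 (F = 0*(-½) = 0)
Y(N, k) = N + 2*k
E = 6 (E = ((-4 + 5) + 2*0)*(-1 + 7) = (1 + 0)*6 = 1*6 = 6)
-86*(E - 126) = -86*(6 - 126) = -86*(-120) = 10320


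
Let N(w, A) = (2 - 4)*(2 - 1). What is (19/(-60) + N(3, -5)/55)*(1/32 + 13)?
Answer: -32387/7040 ≈ -4.6004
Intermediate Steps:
N(w, A) = -2 (N(w, A) = -2*1 = -2)
(19/(-60) + N(3, -5)/55)*(1/32 + 13) = (19/(-60) - 2/55)*(1/32 + 13) = (19*(-1/60) - 2*1/55)*(1/32 + 13) = (-19/60 - 2/55)*(417/32) = -233/660*417/32 = -32387/7040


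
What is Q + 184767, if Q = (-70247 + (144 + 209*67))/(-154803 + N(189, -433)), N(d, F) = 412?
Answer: 28526417997/154391 ≈ 1.8477e+5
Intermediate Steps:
Q = 56100/154391 (Q = (-70247 + (144 + 209*67))/(-154803 + 412) = (-70247 + (144 + 14003))/(-154391) = (-70247 + 14147)*(-1/154391) = -56100*(-1/154391) = 56100/154391 ≈ 0.36336)
Q + 184767 = 56100/154391 + 184767 = 28526417997/154391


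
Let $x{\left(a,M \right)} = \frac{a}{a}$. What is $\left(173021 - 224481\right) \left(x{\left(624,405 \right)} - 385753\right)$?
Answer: $19850797920$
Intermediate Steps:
$x{\left(a,M \right)} = 1$
$\left(173021 - 224481\right) \left(x{\left(624,405 \right)} - 385753\right) = \left(173021 - 224481\right) \left(1 - 385753\right) = \left(-51460\right) \left(-385752\right) = 19850797920$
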